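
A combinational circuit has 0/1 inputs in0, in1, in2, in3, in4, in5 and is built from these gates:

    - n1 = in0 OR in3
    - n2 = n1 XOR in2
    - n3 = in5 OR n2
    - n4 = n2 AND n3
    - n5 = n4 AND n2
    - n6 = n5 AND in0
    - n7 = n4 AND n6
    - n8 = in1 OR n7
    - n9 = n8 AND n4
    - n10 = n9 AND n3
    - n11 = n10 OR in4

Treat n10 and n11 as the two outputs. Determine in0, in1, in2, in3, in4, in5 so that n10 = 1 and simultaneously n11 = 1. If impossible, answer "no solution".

in0=1, in1=1, in2=0, in3=1, in4=0, in5=1

Check with in0=1, in1=1, in2=0, in3=1, in4=0, in5=1:
n1 = in0 OR in3 = 1 OR 1 = 1
n2 = n1 XOR in2 = 1 XOR 0 = 1
n3 = in5 OR n2 = 1 OR 1 = 1
n4 = n2 AND n3 = 1 AND 1 = 1
n5 = n4 AND n2 = 1 AND 1 = 1
n6 = n5 AND in0 = 1 AND 1 = 1
n7 = n4 AND n6 = 1 AND 1 = 1
n8 = in1 OR n7 = 1 OR 1 = 1
n9 = n8 AND n4 = 1 AND 1 = 1
n10 = n9 AND n3 = 1 AND 1 = 1
n11 = n10 OR in4 = 1 OR 0 = 1
So n10 = 1 and n11 = 1.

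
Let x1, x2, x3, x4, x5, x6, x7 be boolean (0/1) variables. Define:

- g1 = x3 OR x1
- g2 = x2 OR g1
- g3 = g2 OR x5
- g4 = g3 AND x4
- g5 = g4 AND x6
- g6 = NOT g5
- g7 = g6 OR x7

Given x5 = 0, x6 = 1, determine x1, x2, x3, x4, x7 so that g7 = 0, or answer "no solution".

x1=0, x2=1, x3=0, x4=1, x7=0

Check with x5 = 0, x6 = 1 and x1=0, x2=1, x3=0, x4=1, x7=0:
g1 = x3 OR x1 = 0 OR 0 = 0
g2 = x2 OR g1 = 1 OR 0 = 1
g3 = g2 OR x5 = 1 OR 0 = 1
g4 = g3 AND x4 = 1 AND 1 = 1
g5 = g4 AND x6 = 1 AND 1 = 1
g6 = NOT g5 = NOT 1 = 0
g7 = g6 OR x7 = 0 OR 0 = 0
So g7 = 0.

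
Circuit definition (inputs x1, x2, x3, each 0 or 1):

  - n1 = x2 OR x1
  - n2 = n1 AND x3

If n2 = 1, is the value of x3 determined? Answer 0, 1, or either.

n2 = n1 AND x3 must be 1, so both n1 = 1 and x3 = 1.
n1 = x2 OR x1 must be 1, so at least one of x2, x1 is 1.
Every assignment with n2 = 1 has x3 = 1; there are 3 such assignment(s).
  x1=0, x2=1, x3=1
  x1=1, x2=0, x3=1
  x1=1, x2=1, x3=1

1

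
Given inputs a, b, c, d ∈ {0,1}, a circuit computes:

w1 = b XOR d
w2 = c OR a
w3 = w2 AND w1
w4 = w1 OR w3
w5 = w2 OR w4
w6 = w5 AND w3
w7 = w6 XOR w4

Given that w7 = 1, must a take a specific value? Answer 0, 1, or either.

0

w7 = w6 XOR w4 must be 1, so w6 and w4 differ.
Every assignment with w7 = 1 has a = 0; there are 2 such assignment(s).
  a=0, b=0, c=0, d=1
  a=0, b=1, c=0, d=0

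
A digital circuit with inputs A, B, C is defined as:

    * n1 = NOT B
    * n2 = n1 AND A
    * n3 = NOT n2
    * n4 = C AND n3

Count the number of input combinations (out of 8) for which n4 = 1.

n4 = C AND n3 must be 1, so both C = 1 and n3 = 1.
n3 = NOT n2 must be 1, so n2 = 0.
Satisfying assignments:
  A=0, B=0, C=1
  A=0, B=1, C=1
  A=1, B=1, C=1

3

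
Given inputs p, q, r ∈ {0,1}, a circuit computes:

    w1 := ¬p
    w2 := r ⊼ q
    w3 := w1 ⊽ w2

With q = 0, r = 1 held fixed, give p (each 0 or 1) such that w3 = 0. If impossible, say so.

p=0

Check with q = 0, r = 1 and p=0:
w1 = ¬p = ¬0 = 1
w2 = r ⊼ q = 1 ⊼ 0 = 1
w3 = w1 ⊽ w2 = 1 ⊽ 1 = 0
So w3 = 0.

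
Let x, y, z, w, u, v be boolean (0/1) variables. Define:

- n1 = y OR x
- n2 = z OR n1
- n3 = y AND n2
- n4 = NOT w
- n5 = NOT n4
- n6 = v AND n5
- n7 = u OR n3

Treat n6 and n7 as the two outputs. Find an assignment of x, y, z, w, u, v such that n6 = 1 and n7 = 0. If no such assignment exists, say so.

x=0 y=0 z=1 w=1 u=0 v=1

Check with x=0 y=0 z=1 w=1 u=0 v=1:
n1 = y OR x = 0 OR 0 = 0
n2 = z OR n1 = 1 OR 0 = 1
n3 = y AND n2 = 0 AND 1 = 0
n4 = NOT w = NOT 1 = 0
n5 = NOT n4 = NOT 0 = 1
n6 = v AND n5 = 1 AND 1 = 1
n7 = u OR n3 = 0 OR 0 = 0
So n6 = 1 and n7 = 0.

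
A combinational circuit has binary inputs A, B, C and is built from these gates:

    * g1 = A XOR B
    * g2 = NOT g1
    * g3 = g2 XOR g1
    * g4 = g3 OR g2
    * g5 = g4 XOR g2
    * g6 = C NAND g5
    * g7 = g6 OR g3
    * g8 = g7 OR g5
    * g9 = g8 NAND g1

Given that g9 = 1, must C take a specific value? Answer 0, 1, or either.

either

Both values of C occur among assignments with g9 = 1:
  C=0: A=0, B=0, C=0
  C=1: A=0, B=0, C=1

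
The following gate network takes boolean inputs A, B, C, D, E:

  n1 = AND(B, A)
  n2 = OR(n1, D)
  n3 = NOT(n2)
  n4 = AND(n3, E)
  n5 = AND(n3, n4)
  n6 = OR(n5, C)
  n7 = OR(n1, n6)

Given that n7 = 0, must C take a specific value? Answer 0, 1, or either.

n7 = OR(n1, n6) must be 0, so both n1 = 0 and n6 = 0.
Every assignment with n7 = 0 has C = 0; there are 9 such assignment(s).

0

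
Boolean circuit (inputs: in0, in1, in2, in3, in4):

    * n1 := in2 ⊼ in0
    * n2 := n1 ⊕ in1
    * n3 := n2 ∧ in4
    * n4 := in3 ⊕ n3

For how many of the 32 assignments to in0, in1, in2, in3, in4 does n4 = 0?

n4 = in3 ⊕ n3 must be 0, so in3 and n3 are equal.
Enumerating the 32 input combinations, 16 give n4 = 0 and 16 give n4 = 1.

16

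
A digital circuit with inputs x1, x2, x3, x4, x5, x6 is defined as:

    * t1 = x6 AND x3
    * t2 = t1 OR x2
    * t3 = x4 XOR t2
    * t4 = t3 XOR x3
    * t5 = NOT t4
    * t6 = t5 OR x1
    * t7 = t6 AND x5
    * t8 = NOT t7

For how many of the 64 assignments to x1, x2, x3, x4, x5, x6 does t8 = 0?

24

t8 = NOT t7 must be 0, so t7 = 1.
t7 = t6 AND x5 must be 1, so both t6 = 1 and x5 = 1.
t6 = t5 OR x1 must be 1, so at least one of t5, x1 is 1.
Enumerating the 64 input combinations, 24 give t8 = 0 and 40 give t8 = 1.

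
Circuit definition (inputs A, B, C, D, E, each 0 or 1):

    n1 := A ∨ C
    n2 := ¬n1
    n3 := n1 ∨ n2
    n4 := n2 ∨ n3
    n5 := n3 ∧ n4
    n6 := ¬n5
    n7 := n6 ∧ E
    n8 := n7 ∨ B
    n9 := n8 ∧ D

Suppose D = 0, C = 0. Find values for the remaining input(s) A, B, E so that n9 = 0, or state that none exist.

A=0, B=0, E=1

Check with D = 0, C = 0 and A=0, B=0, E=1:
n1 = A ∨ C = 0 ∨ 0 = 0
n2 = ¬n1 = ¬0 = 1
n3 = n1 ∨ n2 = 0 ∨ 1 = 1
n4 = n2 ∨ n3 = 1 ∨ 1 = 1
n5 = n3 ∧ n4 = 1 ∧ 1 = 1
n6 = ¬n5 = ¬1 = 0
n7 = n6 ∧ E = 0 ∧ 1 = 0
n8 = n7 ∨ B = 0 ∨ 0 = 0
n9 = n8 ∧ D = 0 ∧ 0 = 0
So n9 = 0.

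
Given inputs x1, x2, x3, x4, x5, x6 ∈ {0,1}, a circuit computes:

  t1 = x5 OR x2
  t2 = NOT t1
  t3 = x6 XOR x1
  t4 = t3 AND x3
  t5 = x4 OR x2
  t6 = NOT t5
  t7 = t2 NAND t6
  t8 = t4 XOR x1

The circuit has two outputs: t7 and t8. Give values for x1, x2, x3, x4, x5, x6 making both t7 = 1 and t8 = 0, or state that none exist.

Check with x1=0, x2=0, x3=0, x4=0, x5=1, x6=0:
t1 = x5 OR x2 = 1 OR 0 = 1
t2 = NOT t1 = NOT 1 = 0
t3 = x6 XOR x1 = 0 XOR 0 = 0
t4 = t3 AND x3 = 0 AND 0 = 0
t5 = x4 OR x2 = 0 OR 0 = 0
t6 = NOT t5 = NOT 0 = 1
t7 = t2 NAND t6 = 0 NAND 1 = 1
t8 = t4 XOR x1 = 0 XOR 0 = 0
So t7 = 1 and t8 = 0.

x1=0, x2=0, x3=0, x4=0, x5=1, x6=0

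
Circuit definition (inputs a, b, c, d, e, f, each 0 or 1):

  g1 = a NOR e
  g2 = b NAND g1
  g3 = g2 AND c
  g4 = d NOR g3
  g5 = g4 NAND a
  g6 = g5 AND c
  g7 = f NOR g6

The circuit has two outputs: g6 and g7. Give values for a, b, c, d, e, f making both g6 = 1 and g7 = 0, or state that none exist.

Check with a=1 b=1 c=1 d=0 e=1 f=1:
g1 = a NOR e = 1 NOR 1 = 0
g2 = b NAND g1 = 1 NAND 0 = 1
g3 = g2 AND c = 1 AND 1 = 1
g4 = d NOR g3 = 0 NOR 1 = 0
g5 = g4 NAND a = 0 NAND 1 = 1
g6 = g5 AND c = 1 AND 1 = 1
g7 = f NOR g6 = 1 NOR 1 = 0
So g6 = 1 and g7 = 0.

a=1 b=1 c=1 d=0 e=1 f=1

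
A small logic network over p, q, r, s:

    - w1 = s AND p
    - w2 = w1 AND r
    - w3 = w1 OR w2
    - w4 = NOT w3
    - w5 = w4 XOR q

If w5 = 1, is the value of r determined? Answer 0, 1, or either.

Both values of r occur among assignments with w5 = 1:
  r=0: p=0, q=0, r=0, s=0
  r=1: p=0, q=0, r=1, s=0

either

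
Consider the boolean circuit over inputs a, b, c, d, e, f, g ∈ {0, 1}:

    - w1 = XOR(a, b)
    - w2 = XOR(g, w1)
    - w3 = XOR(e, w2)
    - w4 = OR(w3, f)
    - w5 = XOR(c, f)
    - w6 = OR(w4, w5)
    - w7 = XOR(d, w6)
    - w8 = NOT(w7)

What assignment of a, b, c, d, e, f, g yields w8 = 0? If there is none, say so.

a=0, b=1, c=1, d=0, e=0, f=1, g=0

Check with a=0, b=1, c=1, d=0, e=0, f=1, g=0:
w1 = XOR(a, b) = XOR(0, 1) = 1
w2 = XOR(g, w1) = XOR(0, 1) = 1
w3 = XOR(e, w2) = XOR(0, 1) = 1
w4 = OR(w3, f) = OR(1, 1) = 1
w5 = XOR(c, f) = XOR(1, 1) = 0
w6 = OR(w4, w5) = OR(1, 0) = 1
w7 = XOR(d, w6) = XOR(0, 1) = 1
w8 = NOT(w7) = NOT 1 = 0
So w8 = 0 as required.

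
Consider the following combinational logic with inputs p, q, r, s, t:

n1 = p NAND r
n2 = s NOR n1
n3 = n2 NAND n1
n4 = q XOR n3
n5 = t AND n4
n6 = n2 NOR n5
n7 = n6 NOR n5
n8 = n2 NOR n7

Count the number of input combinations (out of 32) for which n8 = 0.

n8 = n2 NOR n7 must be 0, so at least one of n2, n7 is 1.
Satisfying assignments:
  p=1, q=0, r=1, s=0, t=0
  p=1, q=0, r=1, s=0, t=1
  p=1, q=1, r=1, s=0, t=0
  p=1, q=1, r=1, s=0, t=1

4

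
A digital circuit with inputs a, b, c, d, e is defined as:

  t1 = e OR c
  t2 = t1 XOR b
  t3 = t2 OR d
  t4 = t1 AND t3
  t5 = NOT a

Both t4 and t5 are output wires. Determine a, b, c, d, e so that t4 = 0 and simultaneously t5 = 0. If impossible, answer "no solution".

Check with a=1, b=1, c=1, d=0, e=1:
t1 = e OR c = 1 OR 1 = 1
t2 = t1 XOR b = 1 XOR 1 = 0
t3 = t2 OR d = 0 OR 0 = 0
t4 = t1 AND t3 = 1 AND 0 = 0
t5 = NOT a = NOT 1 = 0
So t4 = 0 and t5 = 0.

a=1, b=1, c=1, d=0, e=1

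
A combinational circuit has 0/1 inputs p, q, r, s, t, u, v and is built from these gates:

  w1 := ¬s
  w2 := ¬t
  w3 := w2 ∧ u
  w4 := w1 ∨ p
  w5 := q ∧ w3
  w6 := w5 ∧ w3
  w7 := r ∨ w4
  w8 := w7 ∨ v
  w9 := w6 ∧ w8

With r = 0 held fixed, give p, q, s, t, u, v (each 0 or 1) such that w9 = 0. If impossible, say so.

w9 = w6 ∧ w8 must be 0, so at least one of w6, w8 is 0.
Check with r = 0 and p=1, q=1, s=1, t=1, u=0, v=0:
w1 = ¬s = ¬1 = 0
w2 = ¬t = ¬1 = 0
w3 = w2 ∧ u = 0 ∧ 0 = 0
w4 = w1 ∨ p = 0 ∨ 1 = 1
w5 = q ∧ w3 = 1 ∧ 0 = 0
w6 = w5 ∧ w3 = 0 ∧ 0 = 0
w7 = r ∨ w4 = 0 ∨ 1 = 1
w8 = w7 ∨ v = 1 ∨ 0 = 1
w9 = w6 ∧ w8 = 0 ∧ 1 = 0
So w9 = 0.

p=1 q=1 s=1 t=1 u=0 v=0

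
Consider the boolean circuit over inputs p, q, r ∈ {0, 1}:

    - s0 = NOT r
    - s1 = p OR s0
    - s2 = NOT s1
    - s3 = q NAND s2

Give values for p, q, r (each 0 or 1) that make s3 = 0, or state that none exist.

p=0, q=1, r=1

Check with p=0, q=1, r=1:
s0 = NOT r = NOT 1 = 0
s1 = p OR s0 = 0 OR 0 = 0
s2 = NOT s1 = NOT 0 = 1
s3 = q NAND s2 = 1 NAND 1 = 0
So s3 = 0 as required.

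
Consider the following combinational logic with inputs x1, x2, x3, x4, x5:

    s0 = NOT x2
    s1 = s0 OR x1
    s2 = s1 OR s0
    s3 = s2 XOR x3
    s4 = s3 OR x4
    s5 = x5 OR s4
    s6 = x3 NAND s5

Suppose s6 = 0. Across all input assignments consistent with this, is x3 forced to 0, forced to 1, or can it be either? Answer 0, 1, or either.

s6 = x3 NAND s5 must be 0, so both x3 = 1 and s5 = 1.
s5 = x5 OR s4 must be 1, so at least one of x5, s4 is 1.
Every assignment with s6 = 0 has x3 = 1; there are 13 such assignment(s).

1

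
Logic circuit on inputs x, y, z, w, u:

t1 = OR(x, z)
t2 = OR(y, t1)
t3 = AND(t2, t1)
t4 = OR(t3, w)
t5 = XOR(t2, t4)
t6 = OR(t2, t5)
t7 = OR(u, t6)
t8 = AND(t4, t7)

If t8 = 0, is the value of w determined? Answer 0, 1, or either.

t8 = AND(t4, t7) must be 0, so at least one of t4, t7 is 0.
Every assignment with t8 = 0 has w = 0; there are 4 such assignment(s).
  x=0, y=0, z=0, w=0, u=0
  x=0, y=0, z=0, w=0, u=1
  x=0, y=1, z=0, w=0, u=0
  x=0, y=1, z=0, w=0, u=1

0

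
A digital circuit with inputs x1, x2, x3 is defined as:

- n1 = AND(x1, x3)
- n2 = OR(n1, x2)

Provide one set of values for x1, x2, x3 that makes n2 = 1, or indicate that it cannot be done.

Check with x1=1, x2=1, x3=1:
n1 = AND(x1, x3) = AND(1, 1) = 1
n2 = OR(n1, x2) = OR(1, 1) = 1
So n2 = 1 as required.

x1=1, x2=1, x3=1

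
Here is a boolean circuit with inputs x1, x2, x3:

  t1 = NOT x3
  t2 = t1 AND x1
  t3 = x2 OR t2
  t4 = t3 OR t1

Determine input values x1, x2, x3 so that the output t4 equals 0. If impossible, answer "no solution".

Check with x1=1, x2=0, x3=1:
t1 = NOT x3 = NOT 1 = 0
t2 = t1 AND x1 = 0 AND 1 = 0
t3 = x2 OR t2 = 0 OR 0 = 0
t4 = t3 OR t1 = 0 OR 0 = 0
So t4 = 0 as required.

x1=1, x2=0, x3=1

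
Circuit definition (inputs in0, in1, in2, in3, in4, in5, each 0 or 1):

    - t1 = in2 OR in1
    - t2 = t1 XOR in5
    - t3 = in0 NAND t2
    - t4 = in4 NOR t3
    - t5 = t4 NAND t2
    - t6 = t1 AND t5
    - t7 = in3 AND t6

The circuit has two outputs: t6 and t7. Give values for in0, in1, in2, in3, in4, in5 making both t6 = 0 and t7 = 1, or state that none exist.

Across all 64 input combinations, none give both t6 = 0 and t7 = 1.

no solution exists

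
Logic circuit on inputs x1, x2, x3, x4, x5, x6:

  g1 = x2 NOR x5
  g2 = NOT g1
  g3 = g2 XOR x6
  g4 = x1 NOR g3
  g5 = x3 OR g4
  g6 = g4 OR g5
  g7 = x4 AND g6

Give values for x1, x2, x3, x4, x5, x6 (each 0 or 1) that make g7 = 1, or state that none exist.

g7 = x4 AND g6 must be 1, so both x4 = 1 and g6 = 1.
Check with x1=0, x2=0, x3=1, x4=1, x5=1, x6=1:
g1 = x2 NOR x5 = 0 NOR 1 = 0
g2 = NOT g1 = NOT 0 = 1
g3 = g2 XOR x6 = 1 XOR 1 = 0
g4 = x1 NOR g3 = 0 NOR 0 = 1
g5 = x3 OR g4 = 1 OR 1 = 1
g6 = g4 OR g5 = 1 OR 1 = 1
g7 = x4 AND g6 = 1 AND 1 = 1
So g7 = 1 as required.

x1=0, x2=0, x3=1, x4=1, x5=1, x6=1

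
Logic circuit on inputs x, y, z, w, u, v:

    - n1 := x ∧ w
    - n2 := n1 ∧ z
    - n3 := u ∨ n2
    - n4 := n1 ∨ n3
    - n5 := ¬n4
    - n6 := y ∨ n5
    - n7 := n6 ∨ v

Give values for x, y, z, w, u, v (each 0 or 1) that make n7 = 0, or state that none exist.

x=0, y=0, z=0, w=0, u=1, v=0

n7 = n6 ∨ v must be 0, so both n6 = 0 and v = 0.
n6 = y ∨ n5 must be 0, so both y = 0 and n5 = 0.
Check with x=0, y=0, z=0, w=0, u=1, v=0:
n1 = x ∧ w = 0 ∧ 0 = 0
n2 = n1 ∧ z = 0 ∧ 0 = 0
n3 = u ∨ n2 = 1 ∨ 0 = 1
n4 = n1 ∨ n3 = 0 ∨ 1 = 1
n5 = ¬n4 = ¬1 = 0
n6 = y ∨ n5 = 0 ∨ 0 = 0
n7 = n6 ∨ v = 0 ∨ 0 = 0
So n7 = 0 as required.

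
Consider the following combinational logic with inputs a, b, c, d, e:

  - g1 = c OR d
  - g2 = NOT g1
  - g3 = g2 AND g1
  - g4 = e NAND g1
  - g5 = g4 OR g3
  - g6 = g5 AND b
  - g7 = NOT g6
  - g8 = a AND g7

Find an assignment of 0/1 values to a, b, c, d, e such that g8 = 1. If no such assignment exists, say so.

a=1, b=0, c=0, d=1, e=0

g8 = a AND g7 must be 1, so both a = 1 and g7 = 1.
g7 = NOT g6 must be 1, so g6 = 0.
Check with a=1, b=0, c=0, d=1, e=0:
g1 = c OR d = 0 OR 1 = 1
g2 = NOT g1 = NOT 1 = 0
g3 = g2 AND g1 = 0 AND 1 = 0
g4 = e NAND g1 = 0 NAND 1 = 1
g5 = g4 OR g3 = 1 OR 0 = 1
g6 = g5 AND b = 1 AND 0 = 0
g7 = NOT g6 = NOT 0 = 1
g8 = a AND g7 = 1 AND 1 = 1
So g8 = 1 as required.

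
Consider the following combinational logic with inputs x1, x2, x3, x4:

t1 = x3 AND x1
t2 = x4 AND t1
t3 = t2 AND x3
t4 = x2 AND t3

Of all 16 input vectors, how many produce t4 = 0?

t4 = x2 AND t3 must be 0, so at least one of x2, t3 is 0.
Enumerating the 16 input combinations, 15 give t4 = 0 and 1 give t4 = 1.

15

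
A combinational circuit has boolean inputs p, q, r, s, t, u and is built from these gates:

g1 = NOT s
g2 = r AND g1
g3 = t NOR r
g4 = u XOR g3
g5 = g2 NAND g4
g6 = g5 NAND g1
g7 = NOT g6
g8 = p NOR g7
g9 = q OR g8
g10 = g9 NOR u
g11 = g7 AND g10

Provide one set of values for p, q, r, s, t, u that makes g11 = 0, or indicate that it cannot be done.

p=1, q=0, r=0, s=1, t=0, u=1

g11 = g7 AND g10 must be 0, so at least one of g7, g10 is 0.
Check with p=1, q=0, r=0, s=1, t=0, u=1:
g1 = NOT s = NOT 1 = 0
g2 = r AND g1 = 0 AND 0 = 0
g3 = t NOR r = 0 NOR 0 = 1
g4 = u XOR g3 = 1 XOR 1 = 0
g5 = g2 NAND g4 = 0 NAND 0 = 1
g6 = g5 NAND g1 = 1 NAND 0 = 1
g7 = NOT g6 = NOT 1 = 0
g8 = p NOR g7 = 1 NOR 0 = 0
g9 = q OR g8 = 0 OR 0 = 0
g10 = g9 NOR u = 0 NOR 1 = 0
g11 = g7 AND g10 = 0 AND 0 = 0
So g11 = 0 as required.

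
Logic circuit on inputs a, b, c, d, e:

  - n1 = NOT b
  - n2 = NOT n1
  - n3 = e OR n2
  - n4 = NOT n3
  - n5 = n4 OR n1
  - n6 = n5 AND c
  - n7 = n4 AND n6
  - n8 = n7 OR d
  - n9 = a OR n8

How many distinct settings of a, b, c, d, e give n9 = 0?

7

n9 = a OR n8 must be 0, so both a = 0 and n8 = 0.
Enumerating the 32 input combinations, 7 give n9 = 0 and 25 give n9 = 1.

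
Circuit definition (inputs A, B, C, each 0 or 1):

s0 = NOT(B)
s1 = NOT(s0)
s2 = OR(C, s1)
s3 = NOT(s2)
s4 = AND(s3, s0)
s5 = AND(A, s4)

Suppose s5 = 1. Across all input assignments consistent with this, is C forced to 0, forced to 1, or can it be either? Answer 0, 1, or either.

0

s5 = AND(A, s4) must be 1, so both A = 1 and s4 = 1.
s4 = AND(s3, s0) must be 1, so both s3 = 1 and s0 = 1.
s3 = NOT(s2) must be 1, so s2 = 0.
Every assignment with s5 = 1 has C = 0; there are 1 such assignment(s).
  A=1, B=0, C=0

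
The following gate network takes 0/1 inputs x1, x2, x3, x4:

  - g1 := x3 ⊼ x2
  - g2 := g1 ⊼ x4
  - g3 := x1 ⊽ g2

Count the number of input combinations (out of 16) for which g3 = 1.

3

g3 = x1 ⊽ g2 must be 1, so both x1 = 0 and g2 = 0.
g2 = g1 ⊼ x4 must be 0, so both g1 = 1 and x4 = 1.
g1 = x3 ⊼ x2 must be 1, so at least one of x3, x2 is 0.
Satisfying assignments:
  x1=0, x2=0, x3=0, x4=1
  x1=0, x2=0, x3=1, x4=1
  x1=0, x2=1, x3=0, x4=1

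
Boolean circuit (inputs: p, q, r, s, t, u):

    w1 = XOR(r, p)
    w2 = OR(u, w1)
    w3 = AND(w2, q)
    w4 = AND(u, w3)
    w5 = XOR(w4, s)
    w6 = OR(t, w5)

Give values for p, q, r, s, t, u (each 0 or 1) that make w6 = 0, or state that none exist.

p=0, q=0, r=1, s=0, t=0, u=0

w6 = OR(t, w5) must be 0, so both t = 0 and w5 = 0.
Check with p=0, q=0, r=1, s=0, t=0, u=0:
w1 = XOR(r, p) = XOR(1, 0) = 1
w2 = OR(u, w1) = OR(0, 1) = 1
w3 = AND(w2, q) = AND(1, 0) = 0
w4 = AND(u, w3) = AND(0, 0) = 0
w5 = XOR(w4, s) = XOR(0, 0) = 0
w6 = OR(t, w5) = OR(0, 0) = 0
So w6 = 0 as required.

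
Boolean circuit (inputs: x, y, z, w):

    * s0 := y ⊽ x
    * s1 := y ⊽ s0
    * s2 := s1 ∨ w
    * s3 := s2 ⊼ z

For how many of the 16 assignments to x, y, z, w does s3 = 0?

s3 = s2 ⊼ z must be 0, so both s2 = 1 and z = 1.
Satisfying assignments:
  x=0, y=0, z=1, w=1
  x=0, y=1, z=1, w=1
  x=1, y=0, z=1, w=0
  x=1, y=0, z=1, w=1
  x=1, y=1, z=1, w=1

5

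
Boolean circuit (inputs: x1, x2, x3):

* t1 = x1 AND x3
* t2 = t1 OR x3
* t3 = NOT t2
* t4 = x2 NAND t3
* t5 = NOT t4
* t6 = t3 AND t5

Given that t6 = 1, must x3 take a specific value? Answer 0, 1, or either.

0

t6 = t3 AND t5 must be 1, so both t3 = 1 and t5 = 1.
t3 = NOT t2 must be 1, so t2 = 0.
Every assignment with t6 = 1 has x3 = 0; there are 2 such assignment(s).
  x1=0, x2=1, x3=0
  x1=1, x2=1, x3=0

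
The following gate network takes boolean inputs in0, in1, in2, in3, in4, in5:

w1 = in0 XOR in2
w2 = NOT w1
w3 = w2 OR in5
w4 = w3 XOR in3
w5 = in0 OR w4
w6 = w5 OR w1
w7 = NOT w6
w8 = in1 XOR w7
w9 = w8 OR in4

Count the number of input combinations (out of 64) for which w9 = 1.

w9 = w8 OR in4 must be 1, so at least one of w8, in4 is 1.
Enumerating the 64 input combinations, 48 give w9 = 1 and 16 give w9 = 0.

48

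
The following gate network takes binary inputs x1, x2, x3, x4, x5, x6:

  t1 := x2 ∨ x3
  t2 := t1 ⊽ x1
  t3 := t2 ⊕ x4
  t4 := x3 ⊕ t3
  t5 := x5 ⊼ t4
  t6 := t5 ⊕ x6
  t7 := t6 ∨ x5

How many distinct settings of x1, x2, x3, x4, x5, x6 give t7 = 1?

t7 = t6 ∨ x5 must be 1, so at least one of t6, x5 is 1.
Enumerating the 64 input combinations, 48 give t7 = 1 and 16 give t7 = 0.

48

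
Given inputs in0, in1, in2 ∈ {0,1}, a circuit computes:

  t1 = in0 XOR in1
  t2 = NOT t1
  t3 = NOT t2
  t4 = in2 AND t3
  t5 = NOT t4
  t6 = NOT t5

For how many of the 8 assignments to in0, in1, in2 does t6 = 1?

2

t6 = NOT t5 must be 1, so t5 = 0.
Satisfying assignments:
  in0=0, in1=1, in2=1
  in0=1, in1=0, in2=1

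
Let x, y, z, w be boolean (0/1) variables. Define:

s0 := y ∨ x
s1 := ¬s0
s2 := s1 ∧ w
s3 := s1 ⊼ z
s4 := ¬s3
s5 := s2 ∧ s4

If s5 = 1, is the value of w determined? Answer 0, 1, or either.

1

s5 = s2 ∧ s4 must be 1, so both s2 = 1 and s4 = 1.
s2 = s1 ∧ w must be 1, so both s1 = 1 and w = 1.
s4 = ¬s3 must be 1, so s3 = 0.
Every assignment with s5 = 1 has w = 1; there are 1 such assignment(s).
  x=0, y=0, z=1, w=1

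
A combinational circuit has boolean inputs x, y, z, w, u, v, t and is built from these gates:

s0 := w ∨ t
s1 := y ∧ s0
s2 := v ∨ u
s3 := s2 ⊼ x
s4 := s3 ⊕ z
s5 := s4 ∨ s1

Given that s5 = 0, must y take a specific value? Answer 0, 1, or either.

Both values of y occur among assignments with s5 = 0:
  y=0: x=0, y=0, z=1, w=0, u=0, v=0, t=0
  y=1: x=0, y=1, z=1, w=0, u=0, v=0, t=0

either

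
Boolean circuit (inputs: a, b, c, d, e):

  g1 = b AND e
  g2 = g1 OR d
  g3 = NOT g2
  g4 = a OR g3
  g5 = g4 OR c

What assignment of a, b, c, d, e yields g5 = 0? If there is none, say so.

g5 = g4 OR c must be 0, so both g4 = 0 and c = 0.
g4 = a OR g3 must be 0, so both a = 0 and g3 = 0.
g3 = NOT g2 must be 0, so g2 = 1.
Check with a=0, b=1, c=0, d=0, e=1:
g1 = b AND e = 1 AND 1 = 1
g2 = g1 OR d = 1 OR 0 = 1
g3 = NOT g2 = NOT 1 = 0
g4 = a OR g3 = 0 OR 0 = 0
g5 = g4 OR c = 0 OR 0 = 0
So g5 = 0 as required.

a=0, b=1, c=0, d=0, e=1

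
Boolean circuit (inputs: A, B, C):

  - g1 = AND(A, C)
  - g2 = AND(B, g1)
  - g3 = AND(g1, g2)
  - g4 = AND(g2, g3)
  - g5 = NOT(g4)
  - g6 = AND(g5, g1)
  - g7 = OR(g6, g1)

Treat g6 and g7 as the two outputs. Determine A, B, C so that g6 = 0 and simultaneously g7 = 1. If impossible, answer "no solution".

A=1, B=1, C=1

Check with A=1, B=1, C=1:
g1 = AND(A, C) = AND(1, 1) = 1
g2 = AND(B, g1) = AND(1, 1) = 1
g3 = AND(g1, g2) = AND(1, 1) = 1
g4 = AND(g2, g3) = AND(1, 1) = 1
g5 = NOT(g4) = NOT 1 = 0
g6 = AND(g5, g1) = AND(0, 1) = 0
g7 = OR(g6, g1) = OR(0, 1) = 1
So g6 = 0 and g7 = 1.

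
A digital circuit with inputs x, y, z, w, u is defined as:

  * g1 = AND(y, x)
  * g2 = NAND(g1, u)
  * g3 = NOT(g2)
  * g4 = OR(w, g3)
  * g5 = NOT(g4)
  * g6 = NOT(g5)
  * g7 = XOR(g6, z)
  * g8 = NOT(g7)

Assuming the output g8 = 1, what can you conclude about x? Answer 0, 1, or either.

either

Both values of x occur among assignments with g8 = 1:
  x=0: x=0, y=0, z=0, w=0, u=0
  x=1: x=1, y=0, z=0, w=0, u=0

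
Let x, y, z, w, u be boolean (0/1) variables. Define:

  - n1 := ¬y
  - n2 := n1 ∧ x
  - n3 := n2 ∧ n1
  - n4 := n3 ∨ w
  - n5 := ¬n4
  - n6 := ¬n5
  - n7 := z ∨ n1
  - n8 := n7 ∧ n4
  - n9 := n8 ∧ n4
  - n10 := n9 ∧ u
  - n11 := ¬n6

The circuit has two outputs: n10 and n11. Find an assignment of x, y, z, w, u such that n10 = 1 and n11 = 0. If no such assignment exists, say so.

Check with x=0 y=0 z=1 w=1 u=1:
n1 = ¬y = ¬0 = 1
n2 = n1 ∧ x = 1 ∧ 0 = 0
n3 = n2 ∧ n1 = 0 ∧ 1 = 0
n4 = n3 ∨ w = 0 ∨ 1 = 1
n5 = ¬n4 = ¬1 = 0
n6 = ¬n5 = ¬0 = 1
n7 = z ∨ n1 = 1 ∨ 1 = 1
n8 = n7 ∧ n4 = 1 ∧ 1 = 1
n9 = n8 ∧ n4 = 1 ∧ 1 = 1
n10 = n9 ∧ u = 1 ∧ 1 = 1
n11 = ¬n6 = ¬1 = 0
So n10 = 1 and n11 = 0.

x=0 y=0 z=1 w=1 u=1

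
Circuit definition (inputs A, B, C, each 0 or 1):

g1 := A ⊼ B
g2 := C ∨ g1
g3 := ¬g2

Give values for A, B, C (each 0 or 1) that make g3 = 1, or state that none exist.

A=1, B=1, C=0

Check with A=1, B=1, C=0:
g1 = A ⊼ B = 1 ⊼ 1 = 0
g2 = C ∨ g1 = 0 ∨ 0 = 0
g3 = ¬g2 = ¬0 = 1
So g3 = 1 as required.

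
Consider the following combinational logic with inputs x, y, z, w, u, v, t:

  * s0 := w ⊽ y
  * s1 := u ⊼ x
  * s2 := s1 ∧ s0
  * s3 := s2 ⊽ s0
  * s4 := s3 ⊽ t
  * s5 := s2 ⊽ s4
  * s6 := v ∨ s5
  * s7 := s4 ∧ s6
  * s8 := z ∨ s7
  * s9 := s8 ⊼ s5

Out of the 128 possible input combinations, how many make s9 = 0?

s9 = s8 ⊼ s5 must be 0, so both s8 = 1 and s5 = 1.
Enumerating the 128 input combinations, 50 give s9 = 0 and 78 give s9 = 1.

50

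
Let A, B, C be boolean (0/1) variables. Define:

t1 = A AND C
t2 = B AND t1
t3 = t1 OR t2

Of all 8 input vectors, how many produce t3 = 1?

t3 = t1 OR t2 must be 1, so at least one of t1, t2 is 1.
Satisfying assignments:
  A=1, B=0, C=1
  A=1, B=1, C=1

2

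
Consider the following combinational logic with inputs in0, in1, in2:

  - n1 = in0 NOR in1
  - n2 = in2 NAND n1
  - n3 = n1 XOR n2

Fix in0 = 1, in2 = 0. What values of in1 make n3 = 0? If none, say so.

no solution exists

With in0 = 1, in2 = 0 fixed, none of the 2 settings of in1 give n3 = 0.
For example, with in1=1:
n1 = in0 NOR in1 = 1 NOR 1 = 0
n2 = in2 NAND n1 = 0 NAND 0 = 1
n3 = n1 XOR n2 = 0 XOR 1 = 1
giving n3 = 1 ≠ 0.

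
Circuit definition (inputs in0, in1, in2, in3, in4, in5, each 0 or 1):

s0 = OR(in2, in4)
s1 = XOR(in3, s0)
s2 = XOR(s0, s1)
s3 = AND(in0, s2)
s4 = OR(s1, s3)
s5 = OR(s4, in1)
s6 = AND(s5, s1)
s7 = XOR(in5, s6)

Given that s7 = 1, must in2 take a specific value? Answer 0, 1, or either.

Both values of in2 occur among assignments with s7 = 1:
  in2=0: in0=0, in1=0, in2=0, in3=0, in4=0, in5=1
  in2=1: in0=0, in1=0, in2=1, in3=0, in4=0, in5=0

either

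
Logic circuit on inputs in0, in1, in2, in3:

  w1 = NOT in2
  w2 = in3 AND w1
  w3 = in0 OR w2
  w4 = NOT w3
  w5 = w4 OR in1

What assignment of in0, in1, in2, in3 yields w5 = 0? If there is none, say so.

w5 = w4 OR in1 must be 0, so both w4 = 0 and in1 = 0.
Check with in0=0, in1=0, in2=0, in3=1:
w1 = NOT in2 = NOT 0 = 1
w2 = in3 AND w1 = 1 AND 1 = 1
w3 = in0 OR w2 = 0 OR 1 = 1
w4 = NOT w3 = NOT 1 = 0
w5 = w4 OR in1 = 0 OR 0 = 0
So w5 = 0 as required.

in0=0, in1=0, in2=0, in3=1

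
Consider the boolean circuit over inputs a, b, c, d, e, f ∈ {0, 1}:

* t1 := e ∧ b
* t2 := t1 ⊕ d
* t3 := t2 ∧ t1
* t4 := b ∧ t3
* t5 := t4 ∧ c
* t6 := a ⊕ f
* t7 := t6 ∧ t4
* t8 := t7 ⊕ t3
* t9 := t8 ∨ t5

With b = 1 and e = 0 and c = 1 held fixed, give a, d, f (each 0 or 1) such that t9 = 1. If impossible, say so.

With b = 1 and e = 0 and c = 1 fixed, none of the 8 settings of a, d, f give t9 = 1.
For example, with a=0, d=0, f=1:
t1 = e ∧ b = 0 ∧ 1 = 0
t2 = t1 ⊕ d = 0 ⊕ 0 = 0
t3 = t2 ∧ t1 = 0 ∧ 0 = 0
t4 = b ∧ t3 = 1 ∧ 0 = 0
t5 = t4 ∧ c = 0 ∧ 1 = 0
t6 = a ⊕ f = 0 ⊕ 1 = 1
t7 = t6 ∧ t4 = 1 ∧ 0 = 0
t8 = t7 ⊕ t3 = 0 ⊕ 0 = 0
t9 = t8 ∨ t5 = 0 ∨ 0 = 0
giving t9 = 0 ≠ 1.

no solution exists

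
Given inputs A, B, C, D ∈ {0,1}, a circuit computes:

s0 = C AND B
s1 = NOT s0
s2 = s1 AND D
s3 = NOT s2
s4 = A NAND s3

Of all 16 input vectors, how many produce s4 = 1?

s4 = A NAND s3 must be 1, so at least one of A, s3 is 0.
Enumerating the 16 input combinations, 11 give s4 = 1 and 5 give s4 = 0.

11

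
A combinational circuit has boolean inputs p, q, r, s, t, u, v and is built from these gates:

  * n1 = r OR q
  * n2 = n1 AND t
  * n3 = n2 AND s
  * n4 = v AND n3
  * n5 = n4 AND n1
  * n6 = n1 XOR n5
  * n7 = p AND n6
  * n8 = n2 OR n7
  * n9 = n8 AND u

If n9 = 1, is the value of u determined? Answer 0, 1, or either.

n9 = n8 AND u must be 1, so both n8 = 1 and u = 1.
n8 = n2 OR n7 must be 1, so at least one of n2, n7 is 1.
Every assignment with n9 = 1 has u = 1; there are 36 such assignment(s).

1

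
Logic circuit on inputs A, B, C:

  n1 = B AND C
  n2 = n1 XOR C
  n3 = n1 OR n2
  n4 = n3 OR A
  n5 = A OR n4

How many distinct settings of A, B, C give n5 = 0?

2

n5 = A OR n4 must be 0, so both A = 0 and n4 = 0.
n4 = n3 OR A must be 0, so both n3 = 0 and A = 0.
Satisfying assignments:
  A=0, B=0, C=0
  A=0, B=1, C=0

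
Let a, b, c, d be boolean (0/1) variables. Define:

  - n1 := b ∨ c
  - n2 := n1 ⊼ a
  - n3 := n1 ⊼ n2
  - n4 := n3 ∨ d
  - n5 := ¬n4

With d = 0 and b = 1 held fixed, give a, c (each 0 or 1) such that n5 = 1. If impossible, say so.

Check with d = 0 and b = 1 and a=0, c=1:
n1 = b ∨ c = 1 ∨ 1 = 1
n2 = n1 ⊼ a = 1 ⊼ 0 = 1
n3 = n1 ⊼ n2 = 1 ⊼ 1 = 0
n4 = n3 ∨ d = 0 ∨ 0 = 0
n5 = ¬n4 = ¬0 = 1
So n5 = 1.

a=0, c=1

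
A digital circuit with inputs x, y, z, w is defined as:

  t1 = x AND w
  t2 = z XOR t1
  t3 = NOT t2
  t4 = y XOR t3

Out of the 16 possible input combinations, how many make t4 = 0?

8

t4 = y XOR t3 must be 0, so y and t3 are equal.
Enumerating the 16 input combinations, 8 give t4 = 0 and 8 give t4 = 1.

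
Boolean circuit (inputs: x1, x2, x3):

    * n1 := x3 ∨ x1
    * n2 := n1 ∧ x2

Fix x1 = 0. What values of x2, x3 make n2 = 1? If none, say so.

x2=1, x3=1

n2 = n1 ∧ x2 must be 1, so both n1 = 1 and x2 = 1.
n1 = x3 ∨ x1 must be 1, so at least one of x3, x1 is 1.
Check with x1 = 0 and x2=1, x3=1:
n1 = x3 ∨ x1 = 1 ∨ 0 = 1
n2 = n1 ∧ x2 = 1 ∧ 1 = 1
So n2 = 1.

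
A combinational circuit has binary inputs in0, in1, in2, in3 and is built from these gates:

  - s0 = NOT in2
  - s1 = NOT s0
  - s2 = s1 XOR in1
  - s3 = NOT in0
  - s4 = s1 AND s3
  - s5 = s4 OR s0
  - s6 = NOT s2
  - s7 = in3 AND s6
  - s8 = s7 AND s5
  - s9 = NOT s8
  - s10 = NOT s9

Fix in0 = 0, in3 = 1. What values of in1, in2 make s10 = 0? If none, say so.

in1=0 in2=1

s10 = NOT s9 must be 0, so s9 = 1.
s9 = NOT s8 must be 1, so s8 = 0.
Check with in0 = 0, in3 = 1 and in1=0, in2=1:
s0 = NOT in2 = NOT 1 = 0
s1 = NOT s0 = NOT 0 = 1
s2 = s1 XOR in1 = 1 XOR 0 = 1
s3 = NOT in0 = NOT 0 = 1
s4 = s1 AND s3 = 1 AND 1 = 1
s5 = s4 OR s0 = 1 OR 0 = 1
s6 = NOT s2 = NOT 1 = 0
s7 = in3 AND s6 = 1 AND 0 = 0
s8 = s7 AND s5 = 0 AND 1 = 0
s9 = NOT s8 = NOT 0 = 1
s10 = NOT s9 = NOT 1 = 0
So s10 = 0.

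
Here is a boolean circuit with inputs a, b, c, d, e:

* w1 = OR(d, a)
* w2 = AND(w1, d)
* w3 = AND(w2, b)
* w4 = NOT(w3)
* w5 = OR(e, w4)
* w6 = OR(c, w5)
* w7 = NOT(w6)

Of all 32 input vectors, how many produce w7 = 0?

w7 = NOT(w6) must be 0, so w6 = 1.
w6 = OR(c, w5) must be 1, so at least one of c, w5 is 1.
Enumerating the 32 input combinations, 30 give w7 = 0 and 2 give w7 = 1.

30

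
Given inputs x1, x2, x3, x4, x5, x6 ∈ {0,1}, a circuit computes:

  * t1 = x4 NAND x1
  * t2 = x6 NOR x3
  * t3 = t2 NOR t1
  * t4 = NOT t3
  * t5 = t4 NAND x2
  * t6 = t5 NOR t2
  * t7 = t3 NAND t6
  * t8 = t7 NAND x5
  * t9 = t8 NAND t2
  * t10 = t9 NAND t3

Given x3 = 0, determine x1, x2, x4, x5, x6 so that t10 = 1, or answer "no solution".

x1=1, x2=1, x4=1, x5=0, x6=0

Check with x3 = 0 and x1=1, x2=1, x4=1, x5=0, x6=0:
t1 = x4 NAND x1 = 1 NAND 1 = 0
t2 = x6 NOR x3 = 0 NOR 0 = 1
t3 = t2 NOR t1 = 1 NOR 0 = 0
t4 = NOT t3 = NOT 0 = 1
t5 = t4 NAND x2 = 1 NAND 1 = 0
t6 = t5 NOR t2 = 0 NOR 1 = 0
t7 = t3 NAND t6 = 0 NAND 0 = 1
t8 = t7 NAND x5 = 1 NAND 0 = 1
t9 = t8 NAND t2 = 1 NAND 1 = 0
t10 = t9 NAND t3 = 0 NAND 0 = 1
So t10 = 1.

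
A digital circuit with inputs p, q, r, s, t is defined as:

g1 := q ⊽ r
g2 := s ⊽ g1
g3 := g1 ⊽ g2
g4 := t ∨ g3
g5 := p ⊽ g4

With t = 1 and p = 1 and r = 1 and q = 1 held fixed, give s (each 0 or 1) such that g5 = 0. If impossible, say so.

Check with t = 1 and p = 1 and r = 1 and q = 1 and s=1:
g1 = q ⊽ r = 1 ⊽ 1 = 0
g2 = s ⊽ g1 = 1 ⊽ 0 = 0
g3 = g1 ⊽ g2 = 0 ⊽ 0 = 1
g4 = t ∨ g3 = 1 ∨ 1 = 1
g5 = p ⊽ g4 = 1 ⊽ 1 = 0
So g5 = 0.

s=1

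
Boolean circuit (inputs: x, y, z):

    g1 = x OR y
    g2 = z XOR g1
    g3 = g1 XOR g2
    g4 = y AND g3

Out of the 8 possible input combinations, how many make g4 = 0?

g4 = y AND g3 must be 0, so at least one of y, g3 is 0.
Enumerating the 8 input combinations, 6 give g4 = 0 and 2 give g4 = 1.

6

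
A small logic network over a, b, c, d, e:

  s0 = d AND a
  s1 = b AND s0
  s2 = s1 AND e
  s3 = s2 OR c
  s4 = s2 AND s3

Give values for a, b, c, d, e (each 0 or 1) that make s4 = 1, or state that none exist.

a=1, b=1, c=1, d=1, e=1

s4 = s2 AND s3 must be 1, so both s2 = 1 and s3 = 1.
s2 = s1 AND e must be 1, so both s1 = 1 and e = 1.
Check with a=1, b=1, c=1, d=1, e=1:
s0 = d AND a = 1 AND 1 = 1
s1 = b AND s0 = 1 AND 1 = 1
s2 = s1 AND e = 1 AND 1 = 1
s3 = s2 OR c = 1 OR 1 = 1
s4 = s2 AND s3 = 1 AND 1 = 1
So s4 = 1 as required.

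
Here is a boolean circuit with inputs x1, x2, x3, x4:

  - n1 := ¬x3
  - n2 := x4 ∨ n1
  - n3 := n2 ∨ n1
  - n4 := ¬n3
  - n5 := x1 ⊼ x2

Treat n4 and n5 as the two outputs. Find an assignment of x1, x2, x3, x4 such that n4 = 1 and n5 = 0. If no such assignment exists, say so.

x1=1 x2=1 x3=1 x4=0

Check with x1=1 x2=1 x3=1 x4=0:
n1 = ¬x3 = ¬1 = 0
n2 = x4 ∨ n1 = 0 ∨ 0 = 0
n3 = n2 ∨ n1 = 0 ∨ 0 = 0
n4 = ¬n3 = ¬0 = 1
n5 = x1 ⊼ x2 = 1 ⊼ 1 = 0
So n4 = 1 and n5 = 0.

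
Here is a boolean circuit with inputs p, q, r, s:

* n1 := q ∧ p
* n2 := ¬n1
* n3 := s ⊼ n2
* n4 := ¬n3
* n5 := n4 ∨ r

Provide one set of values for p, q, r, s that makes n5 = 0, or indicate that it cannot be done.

p=1 q=0 r=0 s=0

n5 = n4 ∨ r must be 0, so both n4 = 0 and r = 0.
Check with p=1 q=0 r=0 s=0:
n1 = q ∧ p = 0 ∧ 1 = 0
n2 = ¬n1 = ¬0 = 1
n3 = s ⊼ n2 = 0 ⊼ 1 = 1
n4 = ¬n3 = ¬1 = 0
n5 = n4 ∨ r = 0 ∨ 0 = 0
So n5 = 0 as required.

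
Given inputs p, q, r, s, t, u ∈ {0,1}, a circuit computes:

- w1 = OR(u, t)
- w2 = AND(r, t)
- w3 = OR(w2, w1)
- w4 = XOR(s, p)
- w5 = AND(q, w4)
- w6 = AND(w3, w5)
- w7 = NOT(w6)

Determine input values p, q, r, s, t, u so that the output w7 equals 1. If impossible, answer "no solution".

p=0, q=1, r=0, s=0, t=0, u=0

w7 = NOT(w6) must be 1, so w6 = 0.
Check with p=0, q=1, r=0, s=0, t=0, u=0:
w1 = OR(u, t) = OR(0, 0) = 0
w2 = AND(r, t) = AND(0, 0) = 0
w3 = OR(w2, w1) = OR(0, 0) = 0
w4 = XOR(s, p) = XOR(0, 0) = 0
w5 = AND(q, w4) = AND(1, 0) = 0
w6 = AND(w3, w5) = AND(0, 0) = 0
w7 = NOT(w6) = NOT 0 = 1
So w7 = 1 as required.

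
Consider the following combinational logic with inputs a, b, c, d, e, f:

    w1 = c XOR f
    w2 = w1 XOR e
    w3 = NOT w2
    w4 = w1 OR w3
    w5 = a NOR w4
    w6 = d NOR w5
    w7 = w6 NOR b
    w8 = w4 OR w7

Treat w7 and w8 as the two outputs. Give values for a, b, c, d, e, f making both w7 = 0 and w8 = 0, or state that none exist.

Check with a=1, b=0, c=1, d=0, e=1, f=1:
w1 = c XOR f = 1 XOR 1 = 0
w2 = w1 XOR e = 0 XOR 1 = 1
w3 = NOT w2 = NOT 1 = 0
w4 = w1 OR w3 = 0 OR 0 = 0
w5 = a NOR w4 = 1 NOR 0 = 0
w6 = d NOR w5 = 0 NOR 0 = 1
w7 = w6 NOR b = 1 NOR 0 = 0
w8 = w4 OR w7 = 0 OR 0 = 0
So w7 = 0 and w8 = 0.

a=1, b=0, c=1, d=0, e=1, f=1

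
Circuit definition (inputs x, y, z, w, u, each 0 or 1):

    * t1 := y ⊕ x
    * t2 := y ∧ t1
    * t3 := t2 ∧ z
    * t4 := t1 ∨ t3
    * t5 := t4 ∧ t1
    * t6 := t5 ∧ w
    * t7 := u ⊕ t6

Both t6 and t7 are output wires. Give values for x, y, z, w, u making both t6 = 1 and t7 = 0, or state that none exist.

x=0, y=1, z=0, w=1, u=1

Check with x=0, y=1, z=0, w=1, u=1:
t1 = y ⊕ x = 1 ⊕ 0 = 1
t2 = y ∧ t1 = 1 ∧ 1 = 1
t3 = t2 ∧ z = 1 ∧ 0 = 0
t4 = t1 ∨ t3 = 1 ∨ 0 = 1
t5 = t4 ∧ t1 = 1 ∧ 1 = 1
t6 = t5 ∧ w = 1 ∧ 1 = 1
t7 = u ⊕ t6 = 1 ⊕ 1 = 0
So t6 = 1 and t7 = 0.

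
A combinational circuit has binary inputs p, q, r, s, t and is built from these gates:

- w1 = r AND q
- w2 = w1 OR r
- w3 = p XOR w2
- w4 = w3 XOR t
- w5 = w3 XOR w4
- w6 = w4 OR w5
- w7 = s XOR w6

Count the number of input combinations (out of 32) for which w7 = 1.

16

w7 = s XOR w6 must be 1, so s and w6 differ.
Enumerating the 32 input combinations, 16 give w7 = 1 and 16 give w7 = 0.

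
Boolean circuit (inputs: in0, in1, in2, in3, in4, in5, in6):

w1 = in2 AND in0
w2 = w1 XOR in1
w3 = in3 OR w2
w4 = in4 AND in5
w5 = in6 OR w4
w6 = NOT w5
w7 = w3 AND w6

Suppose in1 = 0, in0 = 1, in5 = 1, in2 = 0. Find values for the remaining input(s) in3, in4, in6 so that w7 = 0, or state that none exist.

w7 = w3 AND w6 must be 0, so at least one of w3, w6 is 0.
Check with in1 = 0, in0 = 1, in5 = 1, in2 = 0 and in3=1, in4=1, in6=1:
w1 = in2 AND in0 = 0 AND 1 = 0
w2 = w1 XOR in1 = 0 XOR 0 = 0
w3 = in3 OR w2 = 1 OR 0 = 1
w4 = in4 AND in5 = 1 AND 1 = 1
w5 = in6 OR w4 = 1 OR 1 = 1
w6 = NOT w5 = NOT 1 = 0
w7 = w3 AND w6 = 1 AND 0 = 0
So w7 = 0.

in3=1, in4=1, in6=1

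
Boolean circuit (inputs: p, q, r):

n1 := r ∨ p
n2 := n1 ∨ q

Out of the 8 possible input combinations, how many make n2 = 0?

n2 = n1 ∨ q must be 0, so both n1 = 0 and q = 0.
Satisfying assignments:
  p=0, q=0, r=0

1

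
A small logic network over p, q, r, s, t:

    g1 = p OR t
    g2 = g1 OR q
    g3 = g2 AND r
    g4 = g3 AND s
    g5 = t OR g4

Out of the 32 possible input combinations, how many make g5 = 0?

g5 = t OR g4 must be 0, so both t = 0 and g4 = 0.
Enumerating the 32 input combinations, 13 give g5 = 0 and 19 give g5 = 1.

13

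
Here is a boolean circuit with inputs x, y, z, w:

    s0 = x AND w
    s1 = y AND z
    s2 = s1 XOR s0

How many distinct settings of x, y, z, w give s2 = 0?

s2 = s1 XOR s0 must be 0, so s1 and s0 are equal.
Enumerating the 16 input combinations, 10 give s2 = 0 and 6 give s2 = 1.

10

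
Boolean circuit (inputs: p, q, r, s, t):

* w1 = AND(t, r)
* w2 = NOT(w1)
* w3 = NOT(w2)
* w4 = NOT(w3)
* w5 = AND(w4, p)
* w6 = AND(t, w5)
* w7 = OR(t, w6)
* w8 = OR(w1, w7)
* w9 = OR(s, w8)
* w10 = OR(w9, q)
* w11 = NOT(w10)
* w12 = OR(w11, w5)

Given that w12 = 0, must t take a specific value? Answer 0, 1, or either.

either

Both values of t occur among assignments with w12 = 0:
  t=0: p=0, q=0, r=0, s=1, t=0
  t=1: p=0, q=0, r=0, s=0, t=1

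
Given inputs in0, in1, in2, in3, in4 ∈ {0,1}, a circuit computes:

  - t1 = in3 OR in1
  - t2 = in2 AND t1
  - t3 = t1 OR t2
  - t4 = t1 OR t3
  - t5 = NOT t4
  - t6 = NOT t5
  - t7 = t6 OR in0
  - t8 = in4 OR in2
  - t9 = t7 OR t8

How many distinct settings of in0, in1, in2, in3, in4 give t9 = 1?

t9 = t7 OR t8 must be 1, so at least one of t7, t8 is 1.
Enumerating the 32 input combinations, 31 give t9 = 1 and 1 give t9 = 0.

31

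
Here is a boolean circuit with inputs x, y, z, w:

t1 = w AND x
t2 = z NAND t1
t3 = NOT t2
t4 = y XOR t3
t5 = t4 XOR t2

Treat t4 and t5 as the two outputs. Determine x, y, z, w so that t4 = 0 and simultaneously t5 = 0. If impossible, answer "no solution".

x=1, y=1, z=1, w=1

Check with x=1, y=1, z=1, w=1:
t1 = w AND x = 1 AND 1 = 1
t2 = z NAND t1 = 1 NAND 1 = 0
t3 = NOT t2 = NOT 0 = 1
t4 = y XOR t3 = 1 XOR 1 = 0
t5 = t4 XOR t2 = 0 XOR 0 = 0
So t4 = 0 and t5 = 0.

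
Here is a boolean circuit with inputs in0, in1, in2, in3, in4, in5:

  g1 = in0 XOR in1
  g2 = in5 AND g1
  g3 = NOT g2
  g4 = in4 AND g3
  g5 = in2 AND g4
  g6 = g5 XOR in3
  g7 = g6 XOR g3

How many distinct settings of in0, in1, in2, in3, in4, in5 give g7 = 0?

g7 = g6 XOR g3 must be 0, so g6 and g3 are equal.
Enumerating the 64 input combinations, 32 give g7 = 0 and 32 give g7 = 1.

32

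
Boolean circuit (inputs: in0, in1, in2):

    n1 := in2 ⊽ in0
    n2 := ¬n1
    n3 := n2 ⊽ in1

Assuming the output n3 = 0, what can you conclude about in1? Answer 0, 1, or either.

either

Both values of in1 occur among assignments with n3 = 0:
  in1=0: in0=0, in1=0, in2=1
  in1=1: in0=0, in1=1, in2=0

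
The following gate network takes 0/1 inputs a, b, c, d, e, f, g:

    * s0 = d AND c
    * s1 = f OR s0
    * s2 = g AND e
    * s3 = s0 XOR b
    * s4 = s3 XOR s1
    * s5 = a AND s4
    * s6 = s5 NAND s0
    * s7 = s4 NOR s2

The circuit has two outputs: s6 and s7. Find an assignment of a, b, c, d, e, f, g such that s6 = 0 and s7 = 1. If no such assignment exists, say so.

Across all 128 input combinations, none give both s6 = 0 and s7 = 1.

no solution exists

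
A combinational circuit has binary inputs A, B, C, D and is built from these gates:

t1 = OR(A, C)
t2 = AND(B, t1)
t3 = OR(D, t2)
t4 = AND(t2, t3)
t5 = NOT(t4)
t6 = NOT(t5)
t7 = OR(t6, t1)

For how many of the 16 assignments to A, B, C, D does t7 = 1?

t7 = OR(t6, t1) must be 1, so at least one of t6, t1 is 1.
Enumerating the 16 input combinations, 12 give t7 = 1 and 4 give t7 = 0.

12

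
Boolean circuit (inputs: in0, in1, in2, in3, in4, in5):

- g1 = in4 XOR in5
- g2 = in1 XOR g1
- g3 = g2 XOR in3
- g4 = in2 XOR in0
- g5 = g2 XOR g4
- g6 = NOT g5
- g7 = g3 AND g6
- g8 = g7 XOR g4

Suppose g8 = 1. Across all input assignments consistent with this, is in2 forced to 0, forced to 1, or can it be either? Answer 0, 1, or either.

either

Both values of in2 occur among assignments with g8 = 1:
  in2=0: in0=0, in1=0, in2=0, in3=1, in4=0, in5=0
  in2=1: in0=0, in1=0, in2=1, in3=0, in4=0, in5=0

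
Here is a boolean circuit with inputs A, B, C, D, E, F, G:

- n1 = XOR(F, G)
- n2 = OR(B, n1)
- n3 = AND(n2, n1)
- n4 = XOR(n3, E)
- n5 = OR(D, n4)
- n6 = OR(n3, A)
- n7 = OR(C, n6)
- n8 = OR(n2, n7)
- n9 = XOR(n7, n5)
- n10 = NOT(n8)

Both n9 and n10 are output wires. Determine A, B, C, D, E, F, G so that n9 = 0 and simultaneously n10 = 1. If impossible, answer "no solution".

A=0 B=0 C=0 D=0 E=0 F=0 G=0

Check with A=0 B=0 C=0 D=0 E=0 F=0 G=0:
n1 = XOR(F, G) = XOR(0, 0) = 0
n2 = OR(B, n1) = OR(0, 0) = 0
n3 = AND(n2, n1) = AND(0, 0) = 0
n4 = XOR(n3, E) = XOR(0, 0) = 0
n5 = OR(D, n4) = OR(0, 0) = 0
n6 = OR(n3, A) = OR(0, 0) = 0
n7 = OR(C, n6) = OR(0, 0) = 0
n8 = OR(n2, n7) = OR(0, 0) = 0
n9 = XOR(n7, n5) = XOR(0, 0) = 0
n10 = NOT(n8) = NOT 0 = 1
So n9 = 0 and n10 = 1.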